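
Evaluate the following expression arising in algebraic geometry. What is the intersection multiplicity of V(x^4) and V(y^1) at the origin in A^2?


The intersection multiplicity of V(x^a) and V(y^b) at the origin is:
I(O; V(x^4), V(y^1)) = dim_k(k[x,y]/(x^4, y^1))
A basis for k[x,y]/(x^4, y^1) is the set of monomials x^i * y^j
where 0 <= i < 4 and 0 <= j < 1.
The number of such monomials is 4 * 1 = 4

4


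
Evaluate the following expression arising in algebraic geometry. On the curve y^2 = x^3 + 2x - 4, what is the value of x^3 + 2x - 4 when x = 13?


Compute x^3 + 2x - 4 at x = 13:
x^3 = 13^3 = 2197
2*x = 2*13 = 26
Sum: 2197 + 26 - 4 = 2219

2219


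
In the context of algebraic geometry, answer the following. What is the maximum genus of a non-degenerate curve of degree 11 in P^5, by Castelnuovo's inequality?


Castelnuovo's bound: write d - 1 = m(r-1) + epsilon with 0 <= epsilon < r-1.
d - 1 = 11 - 1 = 10
r - 1 = 5 - 1 = 4
10 = 2*4 + 2, so m = 2, epsilon = 2
pi(d, r) = m(m-1)(r-1)/2 + m*epsilon
= 2*1*4/2 + 2*2
= 8/2 + 4
= 4 + 4 = 8

8


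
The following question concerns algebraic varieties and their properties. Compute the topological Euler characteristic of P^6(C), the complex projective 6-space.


The complex projective space P^6 has one cell in each even real dimension 0, 2, ..., 12.
The cohomology groups are H^{2k}(P^6) = Z for k = 0,...,6, and 0 otherwise.
Euler characteristic = sum of Betti numbers = 1 per even-dimensional cohomology group.
chi(P^6) = 6 + 1 = 7

7


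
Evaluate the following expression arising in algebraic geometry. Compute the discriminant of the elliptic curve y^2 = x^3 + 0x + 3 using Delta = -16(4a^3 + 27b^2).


Compute each component:
4a^3 = 4*0^3 = 4*0 = 0
27b^2 = 27*3^2 = 27*9 = 243
4a^3 + 27b^2 = 0 + 243 = 243
Delta = -16*243 = -3888

-3888


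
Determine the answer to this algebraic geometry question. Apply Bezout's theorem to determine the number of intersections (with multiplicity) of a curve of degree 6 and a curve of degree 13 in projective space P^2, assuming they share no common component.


Bezout's theorem states the intersection count equals the product of degrees.
Intersection count = 6 * 13 = 78

78


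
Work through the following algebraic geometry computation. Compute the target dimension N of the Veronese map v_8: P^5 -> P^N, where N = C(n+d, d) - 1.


The Veronese embedding v_d: P^n -> P^N maps each point to all
degree-d monomials in n+1 homogeneous coordinates.
N = C(n+d, d) - 1
N = C(5+8, 8) - 1
N = C(13, 8) - 1
C(13, 8) = 1287
N = 1287 - 1 = 1286

1286


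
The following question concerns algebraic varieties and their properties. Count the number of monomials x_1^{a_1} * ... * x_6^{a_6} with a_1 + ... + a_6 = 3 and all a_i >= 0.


The number of degree-3 monomials in 6 variables is C(d+n-1, n-1).
= C(3+6-1, 6-1) = C(8, 5)
= 56

56


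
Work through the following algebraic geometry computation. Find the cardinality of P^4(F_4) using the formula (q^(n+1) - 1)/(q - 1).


P^4(F_4) has (q^(n+1) - 1)/(q - 1) points.
= 4^4 + 4^3 + 4^2 + 4^1 + 4^0
= 256 + 64 + 16 + 4 + 1
= 341

341


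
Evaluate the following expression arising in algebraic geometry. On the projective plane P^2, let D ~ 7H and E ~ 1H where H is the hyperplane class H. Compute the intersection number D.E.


Using bilinearity of the intersection pairing on the projective plane P^2:
(aH).(bH) = ab * (H.H)
We have H^2 = 1 (Bezout).
D.E = (7H).(1H) = 7*1*1
= 7*1
= 7

7


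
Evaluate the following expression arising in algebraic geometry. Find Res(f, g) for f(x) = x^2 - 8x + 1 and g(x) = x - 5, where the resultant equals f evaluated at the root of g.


For Res(f, x - c), we evaluate f at x = c.
f(5) = 5^2 - 8*5 + 1
= 25 - 40 + 1
= -15 + 1 = -14
Res(f, g) = -14

-14


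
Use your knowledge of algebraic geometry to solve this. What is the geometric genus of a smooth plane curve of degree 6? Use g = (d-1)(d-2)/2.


Using the genus formula for smooth plane curves:
g = (d-1)(d-2)/2
g = (6-1)(6-2)/2
g = 5*4/2
g = 20/2 = 10

10


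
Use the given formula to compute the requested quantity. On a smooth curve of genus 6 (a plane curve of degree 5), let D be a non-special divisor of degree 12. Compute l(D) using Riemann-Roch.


First, compute the genus of a smooth plane curve of degree 5:
g = (d-1)(d-2)/2 = (5-1)(5-2)/2 = 6
For a non-special divisor D (i.e., h^1(D) = 0), Riemann-Roch gives:
l(D) = deg(D) - g + 1
Since deg(D) = 12 >= 2g - 1 = 11, D is non-special.
l(D) = 12 - 6 + 1 = 7

7


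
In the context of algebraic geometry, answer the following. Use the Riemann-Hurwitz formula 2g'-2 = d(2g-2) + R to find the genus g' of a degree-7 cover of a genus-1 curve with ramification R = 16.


Riemann-Hurwitz formula: 2g' - 2 = d(2g - 2) + R
Given: d = 7, g = 1, R = 16
2g' - 2 = 7*(2*1 - 2) + 16
2g' - 2 = 7*0 + 16
2g' - 2 = 0 + 16 = 16
2g' = 18
g' = 9

9


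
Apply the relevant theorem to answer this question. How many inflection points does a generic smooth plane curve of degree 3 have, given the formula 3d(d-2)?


For a general smooth plane curve C of degree d, the inflection points are
the intersection of C with its Hessian curve, which has degree 3(d-2).
By Bezout, the total intersection number is d * 3(d-2) = 3 * 3 = 9.
For a general curve every flex is ordinary, so each contributes
multiplicity 1 to C·Hess(C), and the number of distinct inflection
points is 3d(d-2).
Inflection points = 3*3*(3-2) = 3*3*1 = 9

9


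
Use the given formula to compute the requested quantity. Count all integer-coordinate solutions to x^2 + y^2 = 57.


Systematically check integer values of x where x^2 <= 57.
For each valid x, check if 57 - x^2 is a perfect square.
Total integer solutions found: 0

0


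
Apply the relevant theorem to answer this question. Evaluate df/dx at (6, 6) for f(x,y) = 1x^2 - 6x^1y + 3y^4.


df/dx = 2*1*x^1 + 1*(-6)*x^0*y
At (6,6): 2*1*6^1 + 1*(-6)*6^0*6
= 12 - 36
= -24

-24


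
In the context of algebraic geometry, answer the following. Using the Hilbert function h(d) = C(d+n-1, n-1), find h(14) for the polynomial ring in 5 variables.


The Hilbert function for the polynomial ring in 5 variables is:
h(d) = C(d+n-1, n-1)
h(14) = C(14+5-1, 5-1) = C(18, 4)
= 18! / (4! * 14!)
= 3060

3060


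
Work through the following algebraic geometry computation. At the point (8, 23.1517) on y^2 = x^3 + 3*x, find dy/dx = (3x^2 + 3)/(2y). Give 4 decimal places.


Using implicit differentiation of y^2 = x^3 + 3*x:
2y * dy/dx = 3x^2 + 3
dy/dx = (3x^2 + 3)/(2y)
Numerator: 3*8^2 + 3 = 195
Denominator: 2*23.1517 = 46.3034
dy/dx = 195/46.3034 = 4.2114

4.2114


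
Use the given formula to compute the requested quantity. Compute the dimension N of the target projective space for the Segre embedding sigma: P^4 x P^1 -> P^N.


The Segre embedding maps P^m x P^n into P^N via
all products of coordinates from each factor.
N = (m+1)(n+1) - 1
N = (4+1)(1+1) - 1
N = 5*2 - 1
N = 10 - 1 = 9

9


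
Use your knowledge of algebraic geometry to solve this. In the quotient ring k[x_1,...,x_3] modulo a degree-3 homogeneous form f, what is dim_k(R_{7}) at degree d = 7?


For R = k[x_1,...,x_n]/(f) with f homogeneous of degree e:
The Hilbert series is (1 - t^e)/(1 - t)^n.
So h(d) = C(d+n-1, n-1) - C(d-e+n-1, n-1) for d >= e.
With n=3, e=3, d=7:
C(7+3-1, 3-1) = C(9, 2) = 36
C(7-3+3-1, 3-1) = C(6, 2) = 15
h(7) = 36 - 15 = 21

21


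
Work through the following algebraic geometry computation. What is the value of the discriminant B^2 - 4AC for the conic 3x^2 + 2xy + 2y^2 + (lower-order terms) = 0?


The discriminant of a conic Ax^2 + Bxy + Cy^2 + ... = 0 is B^2 - 4AC.
B^2 = 2^2 = 4
4AC = 4*3*2 = 24
Discriminant = 4 - 24 = -20

-20


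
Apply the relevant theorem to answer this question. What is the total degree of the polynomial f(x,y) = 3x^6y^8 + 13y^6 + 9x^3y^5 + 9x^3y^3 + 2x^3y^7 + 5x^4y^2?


Examine each term for its total degree (sum of exponents).
  Term '3x^6y^8' has total degree 6+8 = 14.
  Term '13y^6' has total degree 0+6 = 6.
  Term '9x^3y^5' has total degree 3+5 = 8.
  Term '9x^3y^3' has total degree 3+3 = 6.
  Term '2x^3y^7' has total degree 3+7 = 10.
  Term '5x^4y^2' has total degree 4+2 = 6.
The maximum total degree among all terms is 14.

14


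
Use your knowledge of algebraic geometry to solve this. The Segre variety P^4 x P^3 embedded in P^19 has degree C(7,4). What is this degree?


The degree of the Segre variety P^4 x P^3 is C(m+n, m).
= C(7, 4)
= 35

35


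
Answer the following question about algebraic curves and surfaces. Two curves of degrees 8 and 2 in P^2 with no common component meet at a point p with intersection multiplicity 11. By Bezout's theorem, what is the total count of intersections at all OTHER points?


By Bezout's theorem, the total intersection number is d1 * d2.
Total = 8 * 2 = 16
Intersection multiplicity at p = 11
Remaining intersections = 16 - 11 = 5

5


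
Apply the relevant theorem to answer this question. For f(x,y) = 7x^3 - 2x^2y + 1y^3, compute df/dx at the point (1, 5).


df/dx = 3*7*x^2 + 2*(-2)*x^1*y
At (1,5): 3*7*1^2 + 2*(-2)*1^1*5
= 21 - 20
= 1

1


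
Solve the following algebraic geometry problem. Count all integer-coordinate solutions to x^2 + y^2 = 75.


Systematically check integer values of x where x^2 <= 75.
For each valid x, check if 75 - x^2 is a perfect square.
Total integer solutions found: 0

0


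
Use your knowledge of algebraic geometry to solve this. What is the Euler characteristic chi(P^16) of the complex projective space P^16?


The complex projective space P^16 has one cell in each even real dimension 0, 2, ..., 32.
The cohomology groups are H^{2k}(P^16) = Z for k = 0,...,16, and 0 otherwise.
Euler characteristic = sum of Betti numbers = 1 per even-dimensional cohomology group.
chi(P^16) = 16 + 1 = 17

17


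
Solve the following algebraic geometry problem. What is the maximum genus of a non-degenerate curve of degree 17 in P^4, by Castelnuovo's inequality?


Castelnuovo's bound: write d - 1 = m(r-1) + epsilon with 0 <= epsilon < r-1.
d - 1 = 17 - 1 = 16
r - 1 = 4 - 1 = 3
16 = 5*3 + 1, so m = 5, epsilon = 1
pi(d, r) = m(m-1)(r-1)/2 + m*epsilon
= 5*4*3/2 + 5*1
= 60/2 + 5
= 30 + 5 = 35

35


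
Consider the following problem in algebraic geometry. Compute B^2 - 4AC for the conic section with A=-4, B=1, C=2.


The discriminant of a conic Ax^2 + Bxy + Cy^2 + ... = 0 is B^2 - 4AC.
B^2 = 1^2 = 1
4AC = 4*(-4)*2 = -32
Discriminant = 1 + 32 = 33

33


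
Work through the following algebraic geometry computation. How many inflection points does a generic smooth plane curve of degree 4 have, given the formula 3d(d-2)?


For a general smooth plane curve C of degree d, the inflection points are
the intersection of C with its Hessian curve, which has degree 3(d-2).
By Bezout, the total intersection number is d * 3(d-2) = 4 * 6 = 24.
For a general curve every flex is ordinary, so each contributes
multiplicity 1 to C·Hess(C), and the number of distinct inflection
points is 3d(d-2).
Inflection points = 3*4*(4-2) = 3*4*2 = 24

24


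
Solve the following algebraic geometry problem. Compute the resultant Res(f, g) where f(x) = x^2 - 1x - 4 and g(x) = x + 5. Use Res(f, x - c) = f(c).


For Res(f, x - c), we evaluate f at x = c.
f(-5) = (-5)^2 - 1*(-5) - 4
= 25 + 5 - 4
= 30 - 4 = 26
Res(f, g) = 26

26


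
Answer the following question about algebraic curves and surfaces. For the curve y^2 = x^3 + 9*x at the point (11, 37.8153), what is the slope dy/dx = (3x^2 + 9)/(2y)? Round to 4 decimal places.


Using implicit differentiation of y^2 = x^3 + 9*x:
2y * dy/dx = 3x^2 + 9
dy/dx = (3x^2 + 9)/(2y)
Numerator: 3*11^2 + 9 = 372
Denominator: 2*37.8153 = 75.6306
dy/dx = 372/75.6306 = 4.9186

4.9186


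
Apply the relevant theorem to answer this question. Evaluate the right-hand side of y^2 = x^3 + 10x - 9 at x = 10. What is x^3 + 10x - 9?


Compute x^3 + 10x - 9 at x = 10:
x^3 = 10^3 = 1000
10*x = 10*10 = 100
Sum: 1000 + 100 - 9 = 1091

1091


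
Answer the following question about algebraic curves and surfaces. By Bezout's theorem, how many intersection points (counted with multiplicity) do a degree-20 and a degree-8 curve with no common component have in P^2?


Bezout's theorem states the intersection count equals the product of degrees.
Intersection count = 20 * 8 = 160

160


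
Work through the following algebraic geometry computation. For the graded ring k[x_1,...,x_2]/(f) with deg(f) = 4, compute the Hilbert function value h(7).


For R = k[x_1,...,x_n]/(f) with f homogeneous of degree e:
The Hilbert series is (1 - t^e)/(1 - t)^n.
So h(d) = C(d+n-1, n-1) - C(d-e+n-1, n-1) for d >= e.
With n=2, e=4, d=7:
C(7+2-1, 2-1) = C(8, 1) = 8
C(7-4+2-1, 2-1) = C(4, 1) = 4
h(7) = 8 - 4 = 4

4


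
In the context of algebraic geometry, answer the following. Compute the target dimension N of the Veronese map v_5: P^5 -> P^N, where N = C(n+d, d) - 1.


The Veronese embedding v_d: P^n -> P^N maps each point to all
degree-d monomials in n+1 homogeneous coordinates.
N = C(n+d, d) - 1
N = C(5+5, 5) - 1
N = C(10, 5) - 1
C(10, 5) = 252
N = 252 - 1 = 251

251


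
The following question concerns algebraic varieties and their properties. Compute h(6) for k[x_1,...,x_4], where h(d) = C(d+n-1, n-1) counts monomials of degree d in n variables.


The Hilbert function for the polynomial ring in 4 variables is:
h(d) = C(d+n-1, n-1)
h(6) = C(6+4-1, 4-1) = C(9, 3)
= 9! / (3! * 6!)
= 84

84


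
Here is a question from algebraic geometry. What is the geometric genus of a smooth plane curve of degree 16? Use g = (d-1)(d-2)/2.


Using the genus formula for smooth plane curves:
g = (d-1)(d-2)/2
g = (16-1)(16-2)/2
g = 15*14/2
g = 210/2 = 105

105


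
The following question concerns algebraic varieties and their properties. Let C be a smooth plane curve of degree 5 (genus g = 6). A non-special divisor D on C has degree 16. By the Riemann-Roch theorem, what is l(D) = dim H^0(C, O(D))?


First, compute the genus of a smooth plane curve of degree 5:
g = (d-1)(d-2)/2 = (5-1)(5-2)/2 = 6
For a non-special divisor D (i.e., h^1(D) = 0), Riemann-Roch gives:
l(D) = deg(D) - g + 1
Since deg(D) = 16 >= 2g - 1 = 11, D is non-special.
l(D) = 16 - 6 + 1 = 11

11


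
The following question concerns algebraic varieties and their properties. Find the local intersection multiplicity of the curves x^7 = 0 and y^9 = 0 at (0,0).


The intersection multiplicity of V(x^a) and V(y^b) at the origin is:
I(O; V(x^7), V(y^9)) = dim_k(k[x,y]/(x^7, y^9))
A basis for k[x,y]/(x^7, y^9) is the set of monomials x^i * y^j
where 0 <= i < 7 and 0 <= j < 9.
The number of such monomials is 7 * 9 = 63

63


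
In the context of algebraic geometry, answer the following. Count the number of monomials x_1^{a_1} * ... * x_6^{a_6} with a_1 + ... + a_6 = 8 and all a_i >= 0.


The number of degree-8 monomials in 6 variables is C(d+n-1, n-1).
= C(8+6-1, 6-1) = C(13, 5)
= 1287

1287


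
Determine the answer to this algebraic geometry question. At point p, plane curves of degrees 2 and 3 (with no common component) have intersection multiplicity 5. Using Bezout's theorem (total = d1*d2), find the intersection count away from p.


By Bezout's theorem, the total intersection number is d1 * d2.
Total = 2 * 3 = 6
Intersection multiplicity at p = 5
Remaining intersections = 6 - 5 = 1

1


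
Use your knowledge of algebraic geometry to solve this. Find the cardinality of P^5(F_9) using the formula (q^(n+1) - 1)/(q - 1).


P^5(F_9) has (q^(n+1) - 1)/(q - 1) points.
= 9^5 + 9^4 + 9^3 + 9^2 + 9^1 + 9^0
= 59049 + 6561 + 729 + 81 + 9 + 1
= 66430

66430


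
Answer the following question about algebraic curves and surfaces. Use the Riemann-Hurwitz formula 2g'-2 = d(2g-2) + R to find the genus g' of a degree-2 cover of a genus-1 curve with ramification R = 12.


Riemann-Hurwitz formula: 2g' - 2 = d(2g - 2) + R
Given: d = 2, g = 1, R = 12
2g' - 2 = 2*(2*1 - 2) + 12
2g' - 2 = 2*0 + 12
2g' - 2 = 0 + 12 = 12
2g' = 14
g' = 7

7


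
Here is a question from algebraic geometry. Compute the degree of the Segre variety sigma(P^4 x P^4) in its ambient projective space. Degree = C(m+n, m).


The degree of the Segre variety P^4 x P^4 is C(m+n, m).
= C(8, 4)
= 70

70


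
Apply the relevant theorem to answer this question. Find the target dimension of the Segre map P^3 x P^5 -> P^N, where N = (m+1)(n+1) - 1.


The Segre embedding maps P^m x P^n into P^N via
all products of coordinates from each factor.
N = (m+1)(n+1) - 1
N = (3+1)(5+1) - 1
N = 4*6 - 1
N = 24 - 1 = 23

23


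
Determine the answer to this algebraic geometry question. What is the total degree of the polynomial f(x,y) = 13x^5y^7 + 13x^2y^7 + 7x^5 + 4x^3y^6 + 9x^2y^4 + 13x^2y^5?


Examine each term for its total degree (sum of exponents).
  Term '13x^5y^7' has total degree 5+7 = 12.
  Term '13x^2y^7' has total degree 2+7 = 9.
  Term '7x^5' has total degree 5+0 = 5.
  Term '4x^3y^6' has total degree 3+6 = 9.
  Term '9x^2y^4' has total degree 2+4 = 6.
  Term '13x^2y^5' has total degree 2+5 = 7.
The maximum total degree among all terms is 12.

12


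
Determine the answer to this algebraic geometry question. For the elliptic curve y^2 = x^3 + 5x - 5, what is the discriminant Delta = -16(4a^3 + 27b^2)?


Compute each component:
4a^3 = 4*5^3 = 4*125 = 500
27b^2 = 27*(-5)^2 = 27*25 = 675
4a^3 + 27b^2 = 500 + 675 = 1175
Delta = -16*1175 = -18800

-18800


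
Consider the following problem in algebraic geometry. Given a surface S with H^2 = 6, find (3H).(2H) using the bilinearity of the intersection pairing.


Using bilinearity of the intersection pairing on a surface S:
(aH).(bH) = ab * (H.H)
We have H^2 = 6.
D.E = (3H).(2H) = 3*2*6
= 6*6
= 36

36


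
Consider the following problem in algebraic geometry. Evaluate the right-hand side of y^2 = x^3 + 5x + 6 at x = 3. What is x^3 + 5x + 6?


Compute x^3 + 5x + 6 at x = 3:
x^3 = 3^3 = 27
5*x = 5*3 = 15
Sum: 27 + 15 + 6 = 48

48


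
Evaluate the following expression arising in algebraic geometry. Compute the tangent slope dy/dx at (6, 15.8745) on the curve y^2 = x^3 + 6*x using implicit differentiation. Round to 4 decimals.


Using implicit differentiation of y^2 = x^3 + 6*x:
2y * dy/dx = 3x^2 + 6
dy/dx = (3x^2 + 6)/(2y)
Numerator: 3*6^2 + 6 = 114
Denominator: 2*15.8745 = 31.749
dy/dx = 114/31.749 = 3.5907

3.5907


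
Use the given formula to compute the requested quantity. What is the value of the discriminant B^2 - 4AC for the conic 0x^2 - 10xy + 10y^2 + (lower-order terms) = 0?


The discriminant of a conic Ax^2 + Bxy + Cy^2 + ... = 0 is B^2 - 4AC.
B^2 = (-10)^2 = 100
4AC = 4*0*10 = 0
Discriminant = 100 + 0 = 100

100


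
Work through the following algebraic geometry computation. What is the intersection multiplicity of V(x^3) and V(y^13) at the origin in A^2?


The intersection multiplicity of V(x^a) and V(y^b) at the origin is:
I(O; V(x^3), V(y^13)) = dim_k(k[x,y]/(x^3, y^13))
A basis for k[x,y]/(x^3, y^13) is the set of monomials x^i * y^j
where 0 <= i < 3 and 0 <= j < 13.
The number of such monomials is 3 * 13 = 39

39


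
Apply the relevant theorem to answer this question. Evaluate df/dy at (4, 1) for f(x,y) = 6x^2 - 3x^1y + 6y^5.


df/dy = (-3)*x^1 + 5*6*y^4
At (4,1): (-3)*4^1 + 5*6*1^4
= -12 + 30
= 18

18


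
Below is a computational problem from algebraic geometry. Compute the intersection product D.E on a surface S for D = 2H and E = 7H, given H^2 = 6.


Using bilinearity of the intersection pairing on a surface S:
(aH).(bH) = ab * (H.H)
We have H^2 = 6.
D.E = (2H).(7H) = 2*7*6
= 14*6
= 84

84


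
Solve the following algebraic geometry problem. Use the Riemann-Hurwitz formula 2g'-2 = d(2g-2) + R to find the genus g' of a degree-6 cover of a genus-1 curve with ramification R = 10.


Riemann-Hurwitz formula: 2g' - 2 = d(2g - 2) + R
Given: d = 6, g = 1, R = 10
2g' - 2 = 6*(2*1 - 2) + 10
2g' - 2 = 6*0 + 10
2g' - 2 = 0 + 10 = 10
2g' = 12
g' = 6

6


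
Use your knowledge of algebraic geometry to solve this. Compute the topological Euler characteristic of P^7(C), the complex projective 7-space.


The complex projective space P^7 has one cell in each even real dimension 0, 2, ..., 14.
The cohomology groups are H^{2k}(P^7) = Z for k = 0,...,7, and 0 otherwise.
Euler characteristic = sum of Betti numbers = 1 per even-dimensional cohomology group.
chi(P^7) = 7 + 1 = 8

8


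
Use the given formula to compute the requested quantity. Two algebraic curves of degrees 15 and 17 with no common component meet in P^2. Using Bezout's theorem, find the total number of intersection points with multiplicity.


Bezout's theorem states the intersection count equals the product of degrees.
Intersection count = 15 * 17 = 255

255


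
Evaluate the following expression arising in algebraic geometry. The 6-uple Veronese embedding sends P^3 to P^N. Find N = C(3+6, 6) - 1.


The Veronese embedding v_d: P^n -> P^N maps each point to all
degree-d monomials in n+1 homogeneous coordinates.
N = C(n+d, d) - 1
N = C(3+6, 6) - 1
N = C(9, 6) - 1
C(9, 6) = 84
N = 84 - 1 = 83

83


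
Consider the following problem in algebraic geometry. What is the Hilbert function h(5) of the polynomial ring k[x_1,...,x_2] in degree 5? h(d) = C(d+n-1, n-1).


The Hilbert function for the polynomial ring in 2 variables is:
h(d) = C(d+n-1, n-1)
h(5) = C(5+2-1, 2-1) = C(6, 1)
= 6! / (1! * 5!)
= 6

6


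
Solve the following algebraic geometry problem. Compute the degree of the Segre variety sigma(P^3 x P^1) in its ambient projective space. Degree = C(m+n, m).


The degree of the Segre variety P^3 x P^1 is C(m+n, m).
= C(4, 3)
= 4

4


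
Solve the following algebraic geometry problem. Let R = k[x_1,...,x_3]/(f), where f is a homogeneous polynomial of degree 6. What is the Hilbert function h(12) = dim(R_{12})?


For R = k[x_1,...,x_n]/(f) with f homogeneous of degree e:
The Hilbert series is (1 - t^e)/(1 - t)^n.
So h(d) = C(d+n-1, n-1) - C(d-e+n-1, n-1) for d >= e.
With n=3, e=6, d=12:
C(12+3-1, 3-1) = C(14, 2) = 91
C(12-6+3-1, 3-1) = C(8, 2) = 28
h(12) = 91 - 28 = 63

63


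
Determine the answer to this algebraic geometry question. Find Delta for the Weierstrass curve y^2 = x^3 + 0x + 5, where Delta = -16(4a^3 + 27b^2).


Compute each component:
4a^3 = 4*0^3 = 4*0 = 0
27b^2 = 27*5^2 = 27*25 = 675
4a^3 + 27b^2 = 0 + 675 = 675
Delta = -16*675 = -10800

-10800


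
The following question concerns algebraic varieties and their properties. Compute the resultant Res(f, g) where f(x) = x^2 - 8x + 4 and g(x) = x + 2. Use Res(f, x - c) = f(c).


For Res(f, x - c), we evaluate f at x = c.
f(-2) = (-2)^2 - 8*(-2) + 4
= 4 + 16 + 4
= 20 + 4 = 24
Res(f, g) = 24

24


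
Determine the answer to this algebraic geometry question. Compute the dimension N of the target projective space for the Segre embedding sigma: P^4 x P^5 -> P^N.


The Segre embedding maps P^m x P^n into P^N via
all products of coordinates from each factor.
N = (m+1)(n+1) - 1
N = (4+1)(5+1) - 1
N = 5*6 - 1
N = 30 - 1 = 29

29


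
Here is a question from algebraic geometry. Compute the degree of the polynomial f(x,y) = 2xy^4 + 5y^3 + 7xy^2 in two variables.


Examine each term for its total degree (sum of exponents).
  Term '2xy^4' has total degree 1+4 = 5.
  Term '5y^3' has total degree 0+3 = 3.
  Term '7xy^2' has total degree 1+2 = 3.
The maximum total degree among all terms is 5.

5


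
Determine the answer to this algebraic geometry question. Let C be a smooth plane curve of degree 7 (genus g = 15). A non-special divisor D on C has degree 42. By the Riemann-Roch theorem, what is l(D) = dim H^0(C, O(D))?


First, compute the genus of a smooth plane curve of degree 7:
g = (d-1)(d-2)/2 = (7-1)(7-2)/2 = 15
For a non-special divisor D (i.e., h^1(D) = 0), Riemann-Roch gives:
l(D) = deg(D) - g + 1
Since deg(D) = 42 >= 2g - 1 = 29, D is non-special.
l(D) = 42 - 15 + 1 = 28

28


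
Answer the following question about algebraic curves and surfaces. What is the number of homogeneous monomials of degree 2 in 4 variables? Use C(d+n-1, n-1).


The number of degree-2 monomials in 4 variables is C(d+n-1, n-1).
= C(2+4-1, 4-1) = C(5, 3)
= 10

10


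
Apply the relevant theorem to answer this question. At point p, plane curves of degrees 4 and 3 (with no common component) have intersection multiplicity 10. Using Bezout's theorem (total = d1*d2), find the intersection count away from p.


By Bezout's theorem, the total intersection number is d1 * d2.
Total = 4 * 3 = 12
Intersection multiplicity at p = 10
Remaining intersections = 12 - 10 = 2

2


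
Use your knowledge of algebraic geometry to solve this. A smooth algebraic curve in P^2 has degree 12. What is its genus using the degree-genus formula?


Using the genus formula for smooth plane curves:
g = (d-1)(d-2)/2
g = (12-1)(12-2)/2
g = 11*10/2
g = 110/2 = 55

55


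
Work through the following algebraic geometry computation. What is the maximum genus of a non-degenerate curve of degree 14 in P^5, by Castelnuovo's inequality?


Castelnuovo's bound: write d - 1 = m(r-1) + epsilon with 0 <= epsilon < r-1.
d - 1 = 14 - 1 = 13
r - 1 = 5 - 1 = 4
13 = 3*4 + 1, so m = 3, epsilon = 1
pi(d, r) = m(m-1)(r-1)/2 + m*epsilon
= 3*2*4/2 + 3*1
= 24/2 + 3
= 12 + 3 = 15

15


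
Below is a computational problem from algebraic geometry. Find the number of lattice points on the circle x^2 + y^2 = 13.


Systematically check integer values of x where x^2 <= 13.
For each valid x, check if 13 - x^2 is a perfect square.
x=2: 13 - 4 = 9, sqrt = 3 (valid)
x=3: 13 - 9 = 4, sqrt = 2 (valid)
Total integer solutions found: 8

8


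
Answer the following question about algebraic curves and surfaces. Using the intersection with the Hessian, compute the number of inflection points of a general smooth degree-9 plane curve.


For a general smooth plane curve C of degree d, the inflection points are
the intersection of C with its Hessian curve, which has degree 3(d-2).
By Bezout, the total intersection number is d * 3(d-2) = 9 * 21 = 189.
For a general curve every flex is ordinary, so each contributes
multiplicity 1 to C·Hess(C), and the number of distinct inflection
points is 3d(d-2).
Inflection points = 3*9*(9-2) = 3*9*7 = 189

189


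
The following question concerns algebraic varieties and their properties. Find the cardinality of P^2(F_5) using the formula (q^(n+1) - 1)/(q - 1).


P^2(F_5) has (q^(n+1) - 1)/(q - 1) points.
= 5^2 + 5^1 + 5^0
= 25 + 5 + 1
= 31

31


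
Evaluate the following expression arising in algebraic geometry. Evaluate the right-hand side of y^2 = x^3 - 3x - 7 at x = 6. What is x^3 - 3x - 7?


Compute x^3 - 3x - 7 at x = 6:
x^3 = 6^3 = 216
(-3)*x = (-3)*6 = -18
Sum: 216 - 18 - 7 = 191

191


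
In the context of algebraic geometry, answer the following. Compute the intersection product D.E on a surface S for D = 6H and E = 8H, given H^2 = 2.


Using bilinearity of the intersection pairing on a surface S:
(aH).(bH) = ab * (H.H)
We have H^2 = 2.
D.E = (6H).(8H) = 6*8*2
= 48*2
= 96

96


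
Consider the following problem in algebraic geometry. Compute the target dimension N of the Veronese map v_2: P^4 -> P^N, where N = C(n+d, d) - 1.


The Veronese embedding v_d: P^n -> P^N maps each point to all
degree-d monomials in n+1 homogeneous coordinates.
N = C(n+d, d) - 1
N = C(4+2, 2) - 1
N = C(6, 2) - 1
C(6, 2) = 15
N = 15 - 1 = 14

14


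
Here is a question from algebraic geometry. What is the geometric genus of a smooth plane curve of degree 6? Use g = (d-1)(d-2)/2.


Using the genus formula for smooth plane curves:
g = (d-1)(d-2)/2
g = (6-1)(6-2)/2
g = 5*4/2
g = 20/2 = 10

10


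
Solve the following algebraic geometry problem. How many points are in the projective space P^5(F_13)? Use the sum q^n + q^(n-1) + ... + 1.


P^5(F_13) has (q^(n+1) - 1)/(q - 1) points.
= 13^5 + 13^4 + 13^3 + 13^2 + 13^1 + 13^0
= 371293 + 28561 + 2197 + 169 + 13 + 1
= 402234

402234


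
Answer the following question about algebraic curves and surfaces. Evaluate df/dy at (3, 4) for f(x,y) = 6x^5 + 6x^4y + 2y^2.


df/dy = 6*x^4 + 2*2*y^1
At (3,4): 6*3^4 + 2*2*4^1
= 486 + 16
= 502

502


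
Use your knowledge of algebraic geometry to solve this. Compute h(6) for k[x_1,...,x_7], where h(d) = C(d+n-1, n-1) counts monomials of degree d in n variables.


The Hilbert function for the polynomial ring in 7 variables is:
h(d) = C(d+n-1, n-1)
h(6) = C(6+7-1, 7-1) = C(12, 6)
= 12! / (6! * 6!)
= 924

924


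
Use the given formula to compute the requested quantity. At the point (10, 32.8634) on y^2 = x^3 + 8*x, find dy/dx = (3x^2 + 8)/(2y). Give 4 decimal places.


Using implicit differentiation of y^2 = x^3 + 8*x:
2y * dy/dx = 3x^2 + 8
dy/dx = (3x^2 + 8)/(2y)
Numerator: 3*10^2 + 8 = 308
Denominator: 2*32.8634 = 65.7268
dy/dx = 308/65.7268 = 4.6861

4.6861


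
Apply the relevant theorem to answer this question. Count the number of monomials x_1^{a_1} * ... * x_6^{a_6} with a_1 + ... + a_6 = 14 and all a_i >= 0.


The number of degree-14 monomials in 6 variables is C(d+n-1, n-1).
= C(14+6-1, 6-1) = C(19, 5)
= 11628

11628


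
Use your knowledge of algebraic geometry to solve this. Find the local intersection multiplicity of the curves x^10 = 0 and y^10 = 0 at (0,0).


The intersection multiplicity of V(x^a) and V(y^b) at the origin is:
I(O; V(x^10), V(y^10)) = dim_k(k[x,y]/(x^10, y^10))
A basis for k[x,y]/(x^10, y^10) is the set of monomials x^i * y^j
where 0 <= i < 10 and 0 <= j < 10.
The number of such monomials is 10 * 10 = 100

100


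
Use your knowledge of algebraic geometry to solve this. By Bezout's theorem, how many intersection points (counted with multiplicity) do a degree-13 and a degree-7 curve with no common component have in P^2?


Bezout's theorem states the intersection count equals the product of degrees.
Intersection count = 13 * 7 = 91

91


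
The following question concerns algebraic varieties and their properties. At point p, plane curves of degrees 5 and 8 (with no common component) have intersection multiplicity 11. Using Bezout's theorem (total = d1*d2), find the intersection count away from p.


By Bezout's theorem, the total intersection number is d1 * d2.
Total = 5 * 8 = 40
Intersection multiplicity at p = 11
Remaining intersections = 40 - 11 = 29

29


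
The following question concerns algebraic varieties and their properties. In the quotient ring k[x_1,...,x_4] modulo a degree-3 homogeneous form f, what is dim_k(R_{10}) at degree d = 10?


For R = k[x_1,...,x_n]/(f) with f homogeneous of degree e:
The Hilbert series is (1 - t^e)/(1 - t)^n.
So h(d) = C(d+n-1, n-1) - C(d-e+n-1, n-1) for d >= e.
With n=4, e=3, d=10:
C(10+4-1, 4-1) = C(13, 3) = 286
C(10-3+4-1, 4-1) = C(10, 3) = 120
h(10) = 286 - 120 = 166

166


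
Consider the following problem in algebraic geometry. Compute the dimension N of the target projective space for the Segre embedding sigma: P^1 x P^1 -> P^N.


The Segre embedding maps P^m x P^n into P^N via
all products of coordinates from each factor.
N = (m+1)(n+1) - 1
N = (1+1)(1+1) - 1
N = 2*2 - 1
N = 4 - 1 = 3

3


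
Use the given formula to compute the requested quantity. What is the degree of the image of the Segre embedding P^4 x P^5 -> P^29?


The degree of the Segre variety P^4 x P^5 is C(m+n, m).
= C(9, 4)
= 126

126


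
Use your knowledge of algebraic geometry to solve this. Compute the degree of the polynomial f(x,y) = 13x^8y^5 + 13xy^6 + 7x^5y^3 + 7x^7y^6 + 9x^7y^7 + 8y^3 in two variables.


Examine each term for its total degree (sum of exponents).
  Term '13x^8y^5' has total degree 8+5 = 13.
  Term '13xy^6' has total degree 1+6 = 7.
  Term '7x^5y^3' has total degree 5+3 = 8.
  Term '7x^7y^6' has total degree 7+6 = 13.
  Term '9x^7y^7' has total degree 7+7 = 14.
  Term '8y^3' has total degree 0+3 = 3.
The maximum total degree among all terms is 14.

14


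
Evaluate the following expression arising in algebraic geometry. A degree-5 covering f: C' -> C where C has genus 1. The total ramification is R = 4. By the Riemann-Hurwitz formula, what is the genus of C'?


Riemann-Hurwitz formula: 2g' - 2 = d(2g - 2) + R
Given: d = 5, g = 1, R = 4
2g' - 2 = 5*(2*1 - 2) + 4
2g' - 2 = 5*0 + 4
2g' - 2 = 0 + 4 = 4
2g' = 6
g' = 3

3


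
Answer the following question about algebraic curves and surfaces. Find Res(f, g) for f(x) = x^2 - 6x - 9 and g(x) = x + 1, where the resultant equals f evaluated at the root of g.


For Res(f, x - c), we evaluate f at x = c.
f(-1) = (-1)^2 - 6*(-1) - 9
= 1 + 6 - 9
= 7 - 9 = -2
Res(f, g) = -2

-2


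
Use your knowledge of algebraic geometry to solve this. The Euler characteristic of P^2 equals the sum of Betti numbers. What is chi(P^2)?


The complex projective space P^2 has one cell in each even real dimension 0, 2, ..., 4.
The cohomology groups are H^{2k}(P^2) = Z for k = 0,...,2, and 0 otherwise.
Euler characteristic = sum of Betti numbers = 1 per even-dimensional cohomology group.
chi(P^2) = 2 + 1 = 3

3


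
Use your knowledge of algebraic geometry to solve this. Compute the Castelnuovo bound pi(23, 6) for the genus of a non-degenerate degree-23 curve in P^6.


Castelnuovo's bound: write d - 1 = m(r-1) + epsilon with 0 <= epsilon < r-1.
d - 1 = 23 - 1 = 22
r - 1 = 6 - 1 = 5
22 = 4*5 + 2, so m = 4, epsilon = 2
pi(d, r) = m(m-1)(r-1)/2 + m*epsilon
= 4*3*5/2 + 4*2
= 60/2 + 8
= 30 + 8 = 38

38


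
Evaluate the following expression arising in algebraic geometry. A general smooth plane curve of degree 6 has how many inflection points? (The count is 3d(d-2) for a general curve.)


For a general smooth plane curve C of degree d, the inflection points are
the intersection of C with its Hessian curve, which has degree 3(d-2).
By Bezout, the total intersection number is d * 3(d-2) = 6 * 12 = 72.
For a general curve every flex is ordinary, so each contributes
multiplicity 1 to C·Hess(C), and the number of distinct inflection
points is 3d(d-2).
Inflection points = 3*6*(6-2) = 3*6*4 = 72

72


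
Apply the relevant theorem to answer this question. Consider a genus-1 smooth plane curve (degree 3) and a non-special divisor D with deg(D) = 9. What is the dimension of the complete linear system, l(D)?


First, compute the genus of a smooth plane curve of degree 3:
g = (d-1)(d-2)/2 = (3-1)(3-2)/2 = 1
For a non-special divisor D (i.e., h^1(D) = 0), Riemann-Roch gives:
l(D) = deg(D) - g + 1
Since deg(D) = 9 >= 2g - 1 = 1, D is non-special.
l(D) = 9 - 1 + 1 = 9

9


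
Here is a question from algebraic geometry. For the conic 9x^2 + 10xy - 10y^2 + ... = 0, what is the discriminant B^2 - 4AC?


The discriminant of a conic Ax^2 + Bxy + Cy^2 + ... = 0 is B^2 - 4AC.
B^2 = 10^2 = 100
4AC = 4*9*(-10) = -360
Discriminant = 100 + 360 = 460

460


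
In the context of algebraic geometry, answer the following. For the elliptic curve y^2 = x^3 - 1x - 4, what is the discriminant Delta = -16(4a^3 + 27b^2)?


Compute each component:
4a^3 = 4*(-1)^3 = 4*(-1) = -4
27b^2 = 27*(-4)^2 = 27*16 = 432
4a^3 + 27b^2 = -4 + 432 = 428
Delta = -16*428 = -6848

-6848


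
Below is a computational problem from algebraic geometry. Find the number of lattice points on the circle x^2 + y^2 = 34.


Systematically check integer values of x where x^2 <= 34.
For each valid x, check if 34 - x^2 is a perfect square.
x=3: 34 - 9 = 25, sqrt = 5 (valid)
x=5: 34 - 25 = 9, sqrt = 3 (valid)
Total integer solutions found: 8

8


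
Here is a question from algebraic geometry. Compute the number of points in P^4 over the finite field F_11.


P^4(F_11) has (q^(n+1) - 1)/(q - 1) points.
= 11^4 + 11^3 + 11^2 + 11^1 + 11^0
= 14641 + 1331 + 121 + 11 + 1
= 16105

16105


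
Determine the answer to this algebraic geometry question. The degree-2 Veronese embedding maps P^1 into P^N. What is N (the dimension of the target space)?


The Veronese embedding v_d: P^n -> P^N maps each point to all
degree-d monomials in n+1 homogeneous coordinates.
N = C(n+d, d) - 1
N = C(1+2, 2) - 1
N = C(3, 2) - 1
C(3, 2) = 3
N = 3 - 1 = 2

2


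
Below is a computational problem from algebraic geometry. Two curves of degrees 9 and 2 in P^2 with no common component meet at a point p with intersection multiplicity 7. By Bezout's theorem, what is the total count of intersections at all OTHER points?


By Bezout's theorem, the total intersection number is d1 * d2.
Total = 9 * 2 = 18
Intersection multiplicity at p = 7
Remaining intersections = 18 - 7 = 11

11


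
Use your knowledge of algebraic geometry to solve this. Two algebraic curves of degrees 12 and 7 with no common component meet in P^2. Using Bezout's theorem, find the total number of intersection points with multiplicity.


Bezout's theorem states the intersection count equals the product of degrees.
Intersection count = 12 * 7 = 84

84


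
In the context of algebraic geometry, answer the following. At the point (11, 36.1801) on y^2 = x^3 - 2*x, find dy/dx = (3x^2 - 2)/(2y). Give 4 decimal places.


Using implicit differentiation of y^2 = x^3 - 2*x:
2y * dy/dx = 3x^2 - 2
dy/dx = (3x^2 - 2)/(2y)
Numerator: 3*11^2 - 2 = 361
Denominator: 2*36.1801 = 72.3602
dy/dx = 361/72.3602 = 4.9889

4.9889


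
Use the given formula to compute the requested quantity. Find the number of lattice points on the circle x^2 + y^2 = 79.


Systematically check integer values of x where x^2 <= 79.
For each valid x, check if 79 - x^2 is a perfect square.
Total integer solutions found: 0

0


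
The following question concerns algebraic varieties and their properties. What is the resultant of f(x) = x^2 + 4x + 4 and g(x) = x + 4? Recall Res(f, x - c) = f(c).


For Res(f, x - c), we evaluate f at x = c.
f(-4) = (-4)^2 + 4*(-4) + 4
= 16 - 16 + 4
= 0 + 4 = 4
Res(f, g) = 4

4


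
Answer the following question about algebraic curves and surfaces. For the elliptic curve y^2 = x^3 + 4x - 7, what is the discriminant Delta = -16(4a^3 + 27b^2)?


Compute each component:
4a^3 = 4*4^3 = 4*64 = 256
27b^2 = 27*(-7)^2 = 27*49 = 1323
4a^3 + 27b^2 = 256 + 1323 = 1579
Delta = -16*1579 = -25264

-25264


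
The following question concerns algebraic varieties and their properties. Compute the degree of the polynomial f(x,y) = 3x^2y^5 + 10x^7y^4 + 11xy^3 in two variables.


Examine each term for its total degree (sum of exponents).
  Term '3x^2y^5' has total degree 2+5 = 7.
  Term '10x^7y^4' has total degree 7+4 = 11.
  Term '11xy^3' has total degree 1+3 = 4.
The maximum total degree among all terms is 11.

11


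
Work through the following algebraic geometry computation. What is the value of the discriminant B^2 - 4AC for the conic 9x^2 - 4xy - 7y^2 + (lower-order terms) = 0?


The discriminant of a conic Ax^2 + Bxy + Cy^2 + ... = 0 is B^2 - 4AC.
B^2 = (-4)^2 = 16
4AC = 4*9*(-7) = -252
Discriminant = 16 + 252 = 268

268


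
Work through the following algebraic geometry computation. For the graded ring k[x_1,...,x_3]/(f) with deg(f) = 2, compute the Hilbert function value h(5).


For R = k[x_1,...,x_n]/(f) with f homogeneous of degree e:
The Hilbert series is (1 - t^e)/(1 - t)^n.
So h(d) = C(d+n-1, n-1) - C(d-e+n-1, n-1) for d >= e.
With n=3, e=2, d=5:
C(5+3-1, 3-1) = C(7, 2) = 21
C(5-2+3-1, 3-1) = C(5, 2) = 10
h(5) = 21 - 10 = 11

11


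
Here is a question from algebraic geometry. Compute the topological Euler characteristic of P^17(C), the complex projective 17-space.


The complex projective space P^17 has one cell in each even real dimension 0, 2, ..., 34.
The cohomology groups are H^{2k}(P^17) = Z for k = 0,...,17, and 0 otherwise.
Euler characteristic = sum of Betti numbers = 1 per even-dimensional cohomology group.
chi(P^17) = 17 + 1 = 18

18


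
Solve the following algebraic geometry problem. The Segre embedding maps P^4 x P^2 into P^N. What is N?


The Segre embedding maps P^m x P^n into P^N via
all products of coordinates from each factor.
N = (m+1)(n+1) - 1
N = (4+1)(2+1) - 1
N = 5*3 - 1
N = 15 - 1 = 14

14
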